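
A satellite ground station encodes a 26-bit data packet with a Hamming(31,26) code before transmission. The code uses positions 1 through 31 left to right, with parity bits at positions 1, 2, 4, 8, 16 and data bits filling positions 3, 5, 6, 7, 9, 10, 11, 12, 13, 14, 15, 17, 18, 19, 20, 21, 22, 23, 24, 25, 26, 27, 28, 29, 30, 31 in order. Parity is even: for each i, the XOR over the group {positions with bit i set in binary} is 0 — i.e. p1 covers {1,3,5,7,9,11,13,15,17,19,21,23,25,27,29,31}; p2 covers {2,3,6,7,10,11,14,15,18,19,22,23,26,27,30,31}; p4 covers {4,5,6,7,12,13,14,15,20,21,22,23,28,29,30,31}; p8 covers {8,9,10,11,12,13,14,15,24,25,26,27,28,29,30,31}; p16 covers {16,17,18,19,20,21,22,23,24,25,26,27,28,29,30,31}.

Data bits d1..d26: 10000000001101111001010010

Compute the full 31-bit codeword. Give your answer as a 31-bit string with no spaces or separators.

Place data at non-parity positions: p1 p2 1 p4 0 0 0 p8 0 0 0 0 0 0 1 p16 1 0 1 1 1 1 0 0 1 0 1 0 0 1 0
p1 (pos 1,3,5,7,9,11,13,15,17,19,21,23,25,27,29,31): XOR of data positions = 1⊕0⊕0⊕0⊕0⊕0⊕1⊕1⊕1⊕1⊕0⊕1⊕1⊕0⊕0 = 1
p2 (pos 2,3,6,7,10,11,14,15,18,19,22,23,26,27,30,31): XOR of data positions = 1⊕0⊕0⊕0⊕0⊕0⊕1⊕0⊕1⊕1⊕0⊕0⊕1⊕1⊕0 = 0
p4 (pos 4,5,6,7,12,13,14,15,20,21,22,23,28,29,30,31): XOR of data positions = 0⊕0⊕0⊕0⊕0⊕0⊕1⊕1⊕1⊕1⊕0⊕0⊕0⊕1⊕0 = 1
p8 (pos 8,9,10,11,12,13,14,15,24,25,26,27,28,29,30,31): XOR of data positions = 0⊕0⊕0⊕0⊕0⊕0⊕1⊕0⊕1⊕0⊕1⊕0⊕0⊕1⊕0 = 0
p16 (pos 16,17,18,19,20,21,22,23,24,25,26,27,28,29,30,31): XOR of data positions = 1⊕0⊕1⊕1⊕1⊕1⊕0⊕0⊕1⊕0⊕1⊕0⊕0⊕1⊕0 = 0
Codeword: 1011000000000010101111001010010

1011000000000010101111001010010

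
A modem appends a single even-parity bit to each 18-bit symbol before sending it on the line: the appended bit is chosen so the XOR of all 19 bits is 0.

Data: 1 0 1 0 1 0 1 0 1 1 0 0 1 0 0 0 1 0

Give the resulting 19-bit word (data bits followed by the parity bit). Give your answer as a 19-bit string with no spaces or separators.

1010101011001000100

XOR of the 18 data bits: 1⊕0⊕1⊕0⊕1⊕0⊕1⊕0⊕1⊕1⊕0⊕0⊕1⊕0⊕0⊕0⊕1⊕0 = 0
Parity bit = 0 (so all 19 bits XOR to 0).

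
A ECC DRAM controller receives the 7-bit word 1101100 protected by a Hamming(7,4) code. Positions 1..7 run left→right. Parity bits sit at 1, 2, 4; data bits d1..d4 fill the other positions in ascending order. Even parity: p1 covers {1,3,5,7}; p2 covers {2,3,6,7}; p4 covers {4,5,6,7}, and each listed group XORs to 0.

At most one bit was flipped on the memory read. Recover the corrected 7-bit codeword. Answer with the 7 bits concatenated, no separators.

1001100

s1 (pos 1,3,5,7): 1⊕0⊕1⊕0 = 0
s2 (pos 2,3,6,7): 1⊕0⊕0⊕0 = 1
s4 (pos 4,5,6,7): 1⊕1⊕0⊕0 = 0
Syndrome s4…s1 = 010 → error at position 2.
Flip position 2: 1101100 → 1001100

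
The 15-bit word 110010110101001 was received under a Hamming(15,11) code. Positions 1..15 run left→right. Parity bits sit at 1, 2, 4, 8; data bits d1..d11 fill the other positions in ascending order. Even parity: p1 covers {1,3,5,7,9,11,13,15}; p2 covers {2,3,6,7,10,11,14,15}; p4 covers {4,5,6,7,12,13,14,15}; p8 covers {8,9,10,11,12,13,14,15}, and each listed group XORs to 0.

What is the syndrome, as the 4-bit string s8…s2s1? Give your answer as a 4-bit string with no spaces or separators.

0000

s1 (pos 1,3,5,7,9,11,13,15): 1⊕0⊕1⊕1⊕0⊕0⊕0⊕1 = 0
s2 (pos 2,3,6,7,10,11,14,15): 1⊕0⊕0⊕1⊕1⊕0⊕0⊕1 = 0
s4 (pos 4,5,6,7,12,13,14,15): 0⊕1⊕0⊕1⊕1⊕0⊕0⊕1 = 0
s8 (pos 8,9,10,11,12,13,14,15): 1⊕0⊕1⊕0⊕1⊕0⊕0⊕1 = 0
Syndrome s8…s1 = 0000 → no error.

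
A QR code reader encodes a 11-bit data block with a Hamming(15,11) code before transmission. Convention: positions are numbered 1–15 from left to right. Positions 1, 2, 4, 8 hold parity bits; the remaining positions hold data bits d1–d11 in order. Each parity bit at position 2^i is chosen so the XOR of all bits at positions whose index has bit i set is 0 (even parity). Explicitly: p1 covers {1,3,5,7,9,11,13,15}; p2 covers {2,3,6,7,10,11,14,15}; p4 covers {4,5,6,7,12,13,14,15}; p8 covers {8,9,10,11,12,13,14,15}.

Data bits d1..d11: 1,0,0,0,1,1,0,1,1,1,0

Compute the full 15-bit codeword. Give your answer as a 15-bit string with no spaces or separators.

111100011101110

Place data at non-parity positions: p1 p2 1 p4 0 0 0 p8 1 1 0 1 1 1 0
p1 (pos 1,3,5,7,9,11,13,15): XOR of data positions = 1⊕0⊕0⊕1⊕0⊕1⊕0 = 1
p2 (pos 2,3,6,7,10,11,14,15): XOR of data positions = 1⊕0⊕0⊕1⊕0⊕1⊕0 = 1
p4 (pos 4,5,6,7,12,13,14,15): XOR of data positions = 0⊕0⊕0⊕1⊕1⊕1⊕0 = 1
p8 (pos 8,9,10,11,12,13,14,15): XOR of data positions = 1⊕1⊕0⊕1⊕1⊕1⊕0 = 1
Codeword: 111100011101110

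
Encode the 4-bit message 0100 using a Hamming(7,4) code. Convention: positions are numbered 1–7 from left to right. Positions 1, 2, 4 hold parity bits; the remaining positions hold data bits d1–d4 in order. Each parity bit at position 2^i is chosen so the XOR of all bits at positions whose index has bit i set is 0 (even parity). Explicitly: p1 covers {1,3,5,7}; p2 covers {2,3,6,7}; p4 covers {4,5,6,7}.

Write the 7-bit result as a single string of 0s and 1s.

Place data at non-parity positions: p1 p2 0 p4 1 0 0
p1 (pos 1,3,5,7): XOR of data positions = 0⊕1⊕0 = 1
p2 (pos 2,3,6,7): XOR of data positions = 0⊕0⊕0 = 0
p4 (pos 4,5,6,7): XOR of data positions = 1⊕0⊕0 = 1
Codeword: 1001100

1001100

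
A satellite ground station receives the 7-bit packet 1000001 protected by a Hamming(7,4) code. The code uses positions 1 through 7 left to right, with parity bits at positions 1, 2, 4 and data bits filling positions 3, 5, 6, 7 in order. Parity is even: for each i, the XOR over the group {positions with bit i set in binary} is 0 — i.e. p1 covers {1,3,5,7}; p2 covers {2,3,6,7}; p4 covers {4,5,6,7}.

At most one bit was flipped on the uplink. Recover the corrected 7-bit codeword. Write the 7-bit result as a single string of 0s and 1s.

s1 (pos 1,3,5,7): 1⊕0⊕0⊕1 = 0
s2 (pos 2,3,6,7): 0⊕0⊕0⊕1 = 1
s4 (pos 4,5,6,7): 0⊕0⊕0⊕1 = 1
Syndrome s4…s1 = 110 → error at position 6.
Flip position 6: 1000001 → 1000011

1000011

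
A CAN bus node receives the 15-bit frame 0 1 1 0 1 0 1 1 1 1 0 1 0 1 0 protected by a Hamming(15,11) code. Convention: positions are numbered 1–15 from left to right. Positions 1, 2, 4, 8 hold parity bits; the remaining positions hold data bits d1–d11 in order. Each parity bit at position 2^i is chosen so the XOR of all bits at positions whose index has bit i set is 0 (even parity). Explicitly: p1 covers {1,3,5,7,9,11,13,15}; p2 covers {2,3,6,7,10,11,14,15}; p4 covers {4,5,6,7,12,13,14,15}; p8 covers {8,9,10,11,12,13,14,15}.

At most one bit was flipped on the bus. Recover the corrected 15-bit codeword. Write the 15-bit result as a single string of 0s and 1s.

011010111001010

s1 (pos 1,3,5,7,9,11,13,15): 0⊕1⊕1⊕1⊕1⊕0⊕0⊕0 = 0
s2 (pos 2,3,6,7,10,11,14,15): 1⊕1⊕0⊕1⊕1⊕0⊕1⊕0 = 1
s4 (pos 4,5,6,7,12,13,14,15): 0⊕1⊕0⊕1⊕1⊕0⊕1⊕0 = 0
s8 (pos 8,9,10,11,12,13,14,15): 1⊕1⊕1⊕0⊕1⊕0⊕1⊕0 = 1
Syndrome s8…s1 = 1010 → error at position 10.
Flip position 10: 011010111101010 → 011010111001010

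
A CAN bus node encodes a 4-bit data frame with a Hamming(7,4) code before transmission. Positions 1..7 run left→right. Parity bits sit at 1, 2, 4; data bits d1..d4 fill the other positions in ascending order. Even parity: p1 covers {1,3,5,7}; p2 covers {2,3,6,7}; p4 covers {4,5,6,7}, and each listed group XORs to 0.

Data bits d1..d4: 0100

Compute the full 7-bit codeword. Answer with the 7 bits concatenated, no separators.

Place data at non-parity positions: p1 p2 0 p4 1 0 0
p1 (pos 1,3,5,7): XOR of data positions = 0⊕1⊕0 = 1
p2 (pos 2,3,6,7): XOR of data positions = 0⊕0⊕0 = 0
p4 (pos 4,5,6,7): XOR of data positions = 1⊕0⊕0 = 1
Codeword: 1001100

1001100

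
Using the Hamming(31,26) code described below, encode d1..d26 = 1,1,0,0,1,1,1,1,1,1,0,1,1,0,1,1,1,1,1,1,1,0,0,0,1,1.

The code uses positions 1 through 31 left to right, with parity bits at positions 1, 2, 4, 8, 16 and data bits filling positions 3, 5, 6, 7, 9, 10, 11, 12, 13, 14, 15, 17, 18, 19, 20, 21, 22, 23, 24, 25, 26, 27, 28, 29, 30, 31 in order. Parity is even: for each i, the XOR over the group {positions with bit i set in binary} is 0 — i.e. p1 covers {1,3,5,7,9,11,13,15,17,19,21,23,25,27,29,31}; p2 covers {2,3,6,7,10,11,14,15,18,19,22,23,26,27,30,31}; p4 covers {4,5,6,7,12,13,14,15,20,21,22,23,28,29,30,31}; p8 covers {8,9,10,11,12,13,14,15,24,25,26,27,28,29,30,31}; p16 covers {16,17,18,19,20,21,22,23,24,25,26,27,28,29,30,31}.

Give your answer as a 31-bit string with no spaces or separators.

Place data at non-parity positions: p1 p2 1 p4 1 0 0 p8 1 1 1 1 1 1 0 p16 1 1 0 1 1 1 1 1 1 1 0 0 0 1 1
p1 (pos 1,3,5,7,9,11,13,15,17,19,21,23,25,27,29,31): XOR of data positions = 1⊕1⊕0⊕1⊕1⊕1⊕0⊕1⊕0⊕1⊕1⊕1⊕0⊕0⊕1 = 0
p2 (pos 2,3,6,7,10,11,14,15,18,19,22,23,26,27,30,31): XOR of data positions = 1⊕0⊕0⊕1⊕1⊕1⊕0⊕1⊕0⊕1⊕1⊕1⊕0⊕1⊕1 = 0
p4 (pos 4,5,6,7,12,13,14,15,20,21,22,23,28,29,30,31): XOR of data positions = 1⊕0⊕0⊕1⊕1⊕1⊕0⊕1⊕1⊕1⊕1⊕0⊕0⊕1⊕1 = 0
p8 (pos 8,9,10,11,12,13,14,15,24,25,26,27,28,29,30,31): XOR of data positions = 1⊕1⊕1⊕1⊕1⊕1⊕0⊕1⊕1⊕1⊕0⊕0⊕0⊕1⊕1 = 1
p16 (pos 16,17,18,19,20,21,22,23,24,25,26,27,28,29,30,31): XOR of data positions = 1⊕1⊕0⊕1⊕1⊕1⊕1⊕1⊕1⊕1⊕0⊕0⊕0⊕1⊕1 = 1
Codeword: 0010100111111101110111111100011

0010100111111101110111111100011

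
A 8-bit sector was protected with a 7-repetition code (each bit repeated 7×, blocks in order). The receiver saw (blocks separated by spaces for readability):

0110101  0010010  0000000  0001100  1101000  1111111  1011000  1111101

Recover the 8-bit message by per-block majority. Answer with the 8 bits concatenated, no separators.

10000101

Block 1 (0110101): 4 ones → 1
Block 2 (0010010): 2 ones → 0
Block 3 (0000000): 0 ones → 0
Block 4 (0001100): 2 ones → 0
Block 5 (1101000): 3 ones → 0
Block 6 (1111111): 7 ones → 1
Block 7 (1011000): 3 ones → 0
Block 8 (1111101): 6 ones → 1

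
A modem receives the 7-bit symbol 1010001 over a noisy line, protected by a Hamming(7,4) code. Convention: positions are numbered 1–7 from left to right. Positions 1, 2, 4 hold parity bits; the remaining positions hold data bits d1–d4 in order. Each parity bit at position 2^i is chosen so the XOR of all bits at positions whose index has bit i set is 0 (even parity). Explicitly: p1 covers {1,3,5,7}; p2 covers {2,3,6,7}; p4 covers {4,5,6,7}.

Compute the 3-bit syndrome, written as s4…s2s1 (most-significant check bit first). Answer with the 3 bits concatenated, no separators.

s1 (pos 1,3,5,7): 1⊕1⊕0⊕1 = 1
s2 (pos 2,3,6,7): 0⊕1⊕0⊕1 = 0
s4 (pos 4,5,6,7): 0⊕0⊕0⊕1 = 1
Syndrome s4…s1 = 101 → error at position 5.

101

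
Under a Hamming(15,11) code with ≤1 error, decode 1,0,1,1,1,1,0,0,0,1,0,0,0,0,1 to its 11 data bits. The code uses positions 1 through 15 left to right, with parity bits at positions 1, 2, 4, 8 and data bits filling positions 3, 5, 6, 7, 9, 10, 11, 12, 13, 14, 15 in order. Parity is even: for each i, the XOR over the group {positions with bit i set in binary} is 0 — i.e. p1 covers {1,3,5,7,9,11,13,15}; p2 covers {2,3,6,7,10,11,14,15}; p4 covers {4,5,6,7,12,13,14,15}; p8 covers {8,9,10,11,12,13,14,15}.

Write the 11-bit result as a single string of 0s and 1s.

11100100001

s1 (pos 1,3,5,7,9,11,13,15): 1⊕1⊕1⊕0⊕0⊕0⊕0⊕1 = 0
s2 (pos 2,3,6,7,10,11,14,15): 0⊕1⊕1⊕0⊕1⊕0⊕0⊕1 = 0
s4 (pos 4,5,6,7,12,13,14,15): 1⊕1⊕1⊕0⊕0⊕0⊕0⊕1 = 0
s8 (pos 8,9,10,11,12,13,14,15): 0⊕0⊕1⊕0⊕0⊕0⊕0⊕1 = 0
Syndrome s8…s1 = 0000 → no error.
Read data bits from positions 3,5,6,7,9,10,11,12,13,14,15: 11100100001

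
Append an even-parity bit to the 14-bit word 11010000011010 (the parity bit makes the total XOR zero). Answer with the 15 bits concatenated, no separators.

110100000110100

XOR of the 14 data bits: 1⊕1⊕0⊕1⊕0⊕0⊕0⊕0⊕0⊕1⊕1⊕0⊕1⊕0 = 0
Parity bit = 0 (so all 15 bits XOR to 0).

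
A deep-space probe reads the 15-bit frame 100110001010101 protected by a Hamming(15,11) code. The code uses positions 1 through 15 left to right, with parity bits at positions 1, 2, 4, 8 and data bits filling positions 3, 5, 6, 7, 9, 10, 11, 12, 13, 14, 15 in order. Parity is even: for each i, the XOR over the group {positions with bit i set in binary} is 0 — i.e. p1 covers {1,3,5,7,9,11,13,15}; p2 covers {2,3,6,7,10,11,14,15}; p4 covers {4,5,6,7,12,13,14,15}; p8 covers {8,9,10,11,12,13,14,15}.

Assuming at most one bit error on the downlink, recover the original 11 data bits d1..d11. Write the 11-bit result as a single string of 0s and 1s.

s1 (pos 1,3,5,7,9,11,13,15): 1⊕0⊕1⊕0⊕1⊕1⊕1⊕1 = 0
s2 (pos 2,3,6,7,10,11,14,15): 0⊕0⊕0⊕0⊕0⊕1⊕0⊕1 = 0
s4 (pos 4,5,6,7,12,13,14,15): 1⊕1⊕0⊕0⊕0⊕1⊕0⊕1 = 0
s8 (pos 8,9,10,11,12,13,14,15): 0⊕1⊕0⊕1⊕0⊕1⊕0⊕1 = 0
Syndrome s8…s1 = 0000 → no error.
Read data bits from positions 3,5,6,7,9,10,11,12,13,14,15: 01001010101

01001010101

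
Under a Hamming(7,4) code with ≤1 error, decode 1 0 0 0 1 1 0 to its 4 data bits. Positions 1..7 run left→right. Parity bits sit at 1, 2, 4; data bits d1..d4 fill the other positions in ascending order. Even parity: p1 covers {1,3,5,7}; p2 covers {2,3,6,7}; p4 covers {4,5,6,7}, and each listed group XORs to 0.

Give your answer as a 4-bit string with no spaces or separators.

0110

s1 (pos 1,3,5,7): 1⊕0⊕1⊕0 = 0
s2 (pos 2,3,6,7): 0⊕0⊕1⊕0 = 1
s4 (pos 4,5,6,7): 0⊕1⊕1⊕0 = 0
Syndrome s4…s1 = 010 → error at position 2.
Flip position 2: 1000110 → 1100110
Read data bits from positions 3,5,6,7: 0110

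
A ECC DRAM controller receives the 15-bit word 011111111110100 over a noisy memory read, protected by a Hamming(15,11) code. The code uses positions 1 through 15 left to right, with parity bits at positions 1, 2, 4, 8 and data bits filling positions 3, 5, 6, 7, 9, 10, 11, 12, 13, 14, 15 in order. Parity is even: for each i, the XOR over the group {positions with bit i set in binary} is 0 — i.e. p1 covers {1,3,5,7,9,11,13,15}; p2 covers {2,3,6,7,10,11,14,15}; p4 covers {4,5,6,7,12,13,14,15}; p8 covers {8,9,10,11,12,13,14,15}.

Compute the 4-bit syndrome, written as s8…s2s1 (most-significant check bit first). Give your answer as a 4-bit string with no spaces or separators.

s1 (pos 1,3,5,7,9,11,13,15): 0⊕1⊕1⊕1⊕1⊕1⊕1⊕0 = 0
s2 (pos 2,3,6,7,10,11,14,15): 1⊕1⊕1⊕1⊕1⊕1⊕0⊕0 = 0
s4 (pos 4,5,6,7,12,13,14,15): 1⊕1⊕1⊕1⊕0⊕1⊕0⊕0 = 1
s8 (pos 8,9,10,11,12,13,14,15): 1⊕1⊕1⊕1⊕0⊕1⊕0⊕0 = 1
Syndrome s8…s1 = 1100 → error at position 12.

1100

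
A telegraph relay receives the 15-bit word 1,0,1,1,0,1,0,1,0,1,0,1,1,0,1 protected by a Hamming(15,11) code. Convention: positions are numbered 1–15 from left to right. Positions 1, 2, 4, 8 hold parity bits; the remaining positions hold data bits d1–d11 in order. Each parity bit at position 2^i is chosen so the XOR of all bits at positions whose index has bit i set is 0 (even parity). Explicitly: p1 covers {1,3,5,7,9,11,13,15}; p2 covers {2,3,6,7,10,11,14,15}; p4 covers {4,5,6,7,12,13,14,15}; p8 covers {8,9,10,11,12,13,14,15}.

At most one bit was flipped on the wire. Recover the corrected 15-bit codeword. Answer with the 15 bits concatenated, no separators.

s1 (pos 1,3,5,7,9,11,13,15): 1⊕1⊕0⊕0⊕0⊕0⊕1⊕1 = 0
s2 (pos 2,3,6,7,10,11,14,15): 0⊕1⊕1⊕0⊕1⊕0⊕0⊕1 = 0
s4 (pos 4,5,6,7,12,13,14,15): 1⊕0⊕1⊕0⊕1⊕1⊕0⊕1 = 1
s8 (pos 8,9,10,11,12,13,14,15): 1⊕0⊕1⊕0⊕1⊕1⊕0⊕1 = 1
Syndrome s8…s1 = 1100 → error at position 12.
Flip position 12: 101101010101101 → 101101010100101

101101010100101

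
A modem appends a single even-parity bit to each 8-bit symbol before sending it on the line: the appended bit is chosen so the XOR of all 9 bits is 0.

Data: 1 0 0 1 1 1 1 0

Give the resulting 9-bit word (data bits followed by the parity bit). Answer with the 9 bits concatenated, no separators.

100111101

XOR of the 8 data bits: 1⊕0⊕0⊕1⊕1⊕1⊕1⊕0 = 1
Parity bit = 1 (so all 9 bits XOR to 0).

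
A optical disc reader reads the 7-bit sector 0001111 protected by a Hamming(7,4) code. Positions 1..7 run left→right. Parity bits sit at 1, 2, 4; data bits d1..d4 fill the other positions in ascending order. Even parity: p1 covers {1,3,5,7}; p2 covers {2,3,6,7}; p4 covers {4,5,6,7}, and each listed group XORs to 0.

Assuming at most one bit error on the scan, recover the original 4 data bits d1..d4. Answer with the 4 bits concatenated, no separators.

0111

s1 (pos 1,3,5,7): 0⊕0⊕1⊕1 = 0
s2 (pos 2,3,6,7): 0⊕0⊕1⊕1 = 0
s4 (pos 4,5,6,7): 1⊕1⊕1⊕1 = 0
Syndrome s4…s1 = 000 → no error.
Read data bits from positions 3,5,6,7: 0111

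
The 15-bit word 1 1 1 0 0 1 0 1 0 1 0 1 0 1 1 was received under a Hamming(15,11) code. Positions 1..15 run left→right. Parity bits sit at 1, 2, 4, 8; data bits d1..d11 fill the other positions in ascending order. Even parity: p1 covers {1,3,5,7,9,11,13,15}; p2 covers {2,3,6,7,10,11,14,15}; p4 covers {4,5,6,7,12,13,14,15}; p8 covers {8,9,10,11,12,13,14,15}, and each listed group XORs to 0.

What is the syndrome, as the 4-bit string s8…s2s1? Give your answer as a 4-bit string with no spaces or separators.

s1 (pos 1,3,5,7,9,11,13,15): 1⊕1⊕0⊕0⊕0⊕0⊕0⊕1 = 1
s2 (pos 2,3,6,7,10,11,14,15): 1⊕1⊕1⊕0⊕1⊕0⊕1⊕1 = 0
s4 (pos 4,5,6,7,12,13,14,15): 0⊕0⊕1⊕0⊕1⊕0⊕1⊕1 = 0
s8 (pos 8,9,10,11,12,13,14,15): 1⊕0⊕1⊕0⊕1⊕0⊕1⊕1 = 1
Syndrome s8…s1 = 1001 → error at position 9.

1001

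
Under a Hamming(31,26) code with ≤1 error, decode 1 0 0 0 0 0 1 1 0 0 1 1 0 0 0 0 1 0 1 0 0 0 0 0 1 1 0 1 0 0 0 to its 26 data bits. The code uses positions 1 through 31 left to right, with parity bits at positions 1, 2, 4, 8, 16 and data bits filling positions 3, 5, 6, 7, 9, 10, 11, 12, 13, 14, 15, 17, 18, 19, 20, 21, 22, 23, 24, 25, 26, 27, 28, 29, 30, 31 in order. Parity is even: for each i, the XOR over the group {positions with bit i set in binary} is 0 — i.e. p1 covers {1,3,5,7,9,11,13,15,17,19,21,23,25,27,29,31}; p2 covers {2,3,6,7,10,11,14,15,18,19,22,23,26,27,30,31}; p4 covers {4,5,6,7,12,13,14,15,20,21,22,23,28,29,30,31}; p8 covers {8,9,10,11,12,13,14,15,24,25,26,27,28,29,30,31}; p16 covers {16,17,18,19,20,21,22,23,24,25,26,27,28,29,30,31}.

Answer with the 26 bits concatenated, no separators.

s1 (pos 1,3,5,7,9,11,13,15,17,19,21,23,25,27,29,31): 1⊕0⊕0⊕1⊕0⊕1⊕0⊕0⊕1⊕1⊕0⊕0⊕1⊕0⊕0⊕0 = 0
s2 (pos 2,3,6,7,10,11,14,15,18,19,22,23,26,27,30,31): 0⊕0⊕0⊕1⊕0⊕1⊕0⊕0⊕0⊕1⊕0⊕0⊕1⊕0⊕0⊕0 = 0
s4 (pos 4,5,6,7,12,13,14,15,20,21,22,23,28,29,30,31): 0⊕0⊕0⊕1⊕1⊕0⊕0⊕0⊕0⊕0⊕0⊕0⊕1⊕0⊕0⊕0 = 1
s8 (pos 8,9,10,11,12,13,14,15,24,25,26,27,28,29,30,31): 1⊕0⊕0⊕1⊕1⊕0⊕0⊕0⊕0⊕1⊕1⊕0⊕1⊕0⊕0⊕0 = 0
s16 (pos 16,17,18,19,20,21,22,23,24,25,26,27,28,29,30,31): 0⊕1⊕0⊕1⊕0⊕0⊕0⊕0⊕0⊕1⊕1⊕0⊕1⊕0⊕0⊕0 = 1
Syndrome s16…s1 = 10100 → error at position 20.
Flip position 20: 1000001100110000101000001101000 → 1000001100110000101100001101000
Read data bits from positions 3,5,6,7,9,10,11,12,13,14,15,17,18,19,20,21,22,23,24,25,26,27,28,29,30,31: 00010011000101100001101000

00010011000101100001101000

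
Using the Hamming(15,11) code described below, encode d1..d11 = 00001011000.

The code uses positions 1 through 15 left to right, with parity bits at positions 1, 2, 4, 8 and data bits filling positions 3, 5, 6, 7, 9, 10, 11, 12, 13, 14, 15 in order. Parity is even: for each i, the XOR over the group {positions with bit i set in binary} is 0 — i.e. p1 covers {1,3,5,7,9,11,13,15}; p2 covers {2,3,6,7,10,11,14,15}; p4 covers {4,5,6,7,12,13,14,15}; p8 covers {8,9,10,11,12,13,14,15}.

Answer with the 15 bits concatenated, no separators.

Place data at non-parity positions: p1 p2 0 p4 0 0 0 p8 1 0 1 1 0 0 0
p1 (pos 1,3,5,7,9,11,13,15): XOR of data positions = 0⊕0⊕0⊕1⊕1⊕0⊕0 = 0
p2 (pos 2,3,6,7,10,11,14,15): XOR of data positions = 0⊕0⊕0⊕0⊕1⊕0⊕0 = 1
p4 (pos 4,5,6,7,12,13,14,15): XOR of data positions = 0⊕0⊕0⊕1⊕0⊕0⊕0 = 1
p8 (pos 8,9,10,11,12,13,14,15): XOR of data positions = 1⊕0⊕1⊕1⊕0⊕0⊕0 = 1
Codeword: 010100011011000

010100011011000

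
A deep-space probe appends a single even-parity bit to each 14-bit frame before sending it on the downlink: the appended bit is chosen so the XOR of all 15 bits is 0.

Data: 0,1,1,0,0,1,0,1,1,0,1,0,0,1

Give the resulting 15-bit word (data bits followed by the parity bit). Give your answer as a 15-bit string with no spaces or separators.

011001011010011

XOR of the 14 data bits: 0⊕1⊕1⊕0⊕0⊕1⊕0⊕1⊕1⊕0⊕1⊕0⊕0⊕1 = 1
Parity bit = 1 (so all 15 bits XOR to 0).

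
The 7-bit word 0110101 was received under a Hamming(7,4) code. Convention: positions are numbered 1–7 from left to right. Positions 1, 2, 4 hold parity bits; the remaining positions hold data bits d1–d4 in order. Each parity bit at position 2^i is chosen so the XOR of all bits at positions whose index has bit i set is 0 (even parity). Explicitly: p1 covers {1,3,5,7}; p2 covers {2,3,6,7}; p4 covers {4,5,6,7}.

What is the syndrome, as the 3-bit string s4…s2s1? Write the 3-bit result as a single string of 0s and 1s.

s1 (pos 1,3,5,7): 0⊕1⊕1⊕1 = 1
s2 (pos 2,3,6,7): 1⊕1⊕0⊕1 = 1
s4 (pos 4,5,6,7): 0⊕1⊕0⊕1 = 0
Syndrome s4…s1 = 011 → error at position 3.

011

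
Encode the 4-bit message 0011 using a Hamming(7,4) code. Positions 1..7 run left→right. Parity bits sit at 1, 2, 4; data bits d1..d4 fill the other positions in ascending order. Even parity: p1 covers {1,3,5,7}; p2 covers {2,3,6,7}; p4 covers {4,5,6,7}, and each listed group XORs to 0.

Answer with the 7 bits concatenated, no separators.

1000011

Place data at non-parity positions: p1 p2 0 p4 0 1 1
p1 (pos 1,3,5,7): XOR of data positions = 0⊕0⊕1 = 1
p2 (pos 2,3,6,7): XOR of data positions = 0⊕1⊕1 = 0
p4 (pos 4,5,6,7): XOR of data positions = 0⊕1⊕1 = 0
Codeword: 1000011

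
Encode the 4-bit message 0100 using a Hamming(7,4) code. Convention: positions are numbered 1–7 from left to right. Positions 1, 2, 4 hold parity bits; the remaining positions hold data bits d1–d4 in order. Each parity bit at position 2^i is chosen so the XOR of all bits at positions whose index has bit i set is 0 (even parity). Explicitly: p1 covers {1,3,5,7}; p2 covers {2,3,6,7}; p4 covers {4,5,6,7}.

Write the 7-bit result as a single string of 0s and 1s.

Place data at non-parity positions: p1 p2 0 p4 1 0 0
p1 (pos 1,3,5,7): XOR of data positions = 0⊕1⊕0 = 1
p2 (pos 2,3,6,7): XOR of data positions = 0⊕0⊕0 = 0
p4 (pos 4,5,6,7): XOR of data positions = 1⊕0⊕0 = 1
Codeword: 1001100

1001100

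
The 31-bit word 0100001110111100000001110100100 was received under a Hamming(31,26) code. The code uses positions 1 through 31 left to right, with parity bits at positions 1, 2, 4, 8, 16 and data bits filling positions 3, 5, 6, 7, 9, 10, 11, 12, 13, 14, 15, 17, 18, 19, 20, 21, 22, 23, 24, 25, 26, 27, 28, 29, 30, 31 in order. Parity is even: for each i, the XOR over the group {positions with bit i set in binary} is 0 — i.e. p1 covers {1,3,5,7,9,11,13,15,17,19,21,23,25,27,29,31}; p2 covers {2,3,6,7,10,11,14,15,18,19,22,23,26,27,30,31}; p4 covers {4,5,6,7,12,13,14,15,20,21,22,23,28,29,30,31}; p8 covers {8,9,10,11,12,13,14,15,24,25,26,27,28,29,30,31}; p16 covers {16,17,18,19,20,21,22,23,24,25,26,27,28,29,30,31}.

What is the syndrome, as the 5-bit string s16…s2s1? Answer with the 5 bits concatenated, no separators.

s1 (pos 1,3,5,7,9,11,13,15,17,19,21,23,25,27,29,31): 0⊕0⊕0⊕1⊕1⊕1⊕1⊕0⊕0⊕0⊕0⊕1⊕0⊕0⊕1⊕0 = 0
s2 (pos 2,3,6,7,10,11,14,15,18,19,22,23,26,27,30,31): 1⊕0⊕0⊕1⊕0⊕1⊕1⊕0⊕0⊕0⊕1⊕1⊕1⊕0⊕0⊕0 = 1
s4 (pos 4,5,6,7,12,13,14,15,20,21,22,23,28,29,30,31): 0⊕0⊕0⊕1⊕1⊕1⊕1⊕0⊕0⊕0⊕1⊕1⊕0⊕1⊕0⊕0 = 1
s8 (pos 8,9,10,11,12,13,14,15,24,25,26,27,28,29,30,31): 1⊕1⊕0⊕1⊕1⊕1⊕1⊕0⊕1⊕0⊕1⊕0⊕0⊕1⊕0⊕0 = 1
s16 (pos 16,17,18,19,20,21,22,23,24,25,26,27,28,29,30,31): 0⊕0⊕0⊕0⊕0⊕0⊕1⊕1⊕1⊕0⊕1⊕0⊕0⊕1⊕0⊕0 = 1
Syndrome s16…s1 = 11110 → error at position 30.

11110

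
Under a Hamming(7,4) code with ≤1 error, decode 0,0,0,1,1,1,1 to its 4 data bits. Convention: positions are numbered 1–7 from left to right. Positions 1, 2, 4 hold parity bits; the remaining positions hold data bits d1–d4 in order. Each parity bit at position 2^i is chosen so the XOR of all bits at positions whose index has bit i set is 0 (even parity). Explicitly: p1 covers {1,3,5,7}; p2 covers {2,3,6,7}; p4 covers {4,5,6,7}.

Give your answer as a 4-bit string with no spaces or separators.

s1 (pos 1,3,5,7): 0⊕0⊕1⊕1 = 0
s2 (pos 2,3,6,7): 0⊕0⊕1⊕1 = 0
s4 (pos 4,5,6,7): 1⊕1⊕1⊕1 = 0
Syndrome s4…s1 = 000 → no error.
Read data bits from positions 3,5,6,7: 0111

0111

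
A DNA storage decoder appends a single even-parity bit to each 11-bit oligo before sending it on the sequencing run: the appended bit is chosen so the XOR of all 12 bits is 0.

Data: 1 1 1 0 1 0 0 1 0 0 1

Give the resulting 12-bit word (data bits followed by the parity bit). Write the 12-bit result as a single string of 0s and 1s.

111010010010

XOR of the 11 data bits: 1⊕1⊕1⊕0⊕1⊕0⊕0⊕1⊕0⊕0⊕1 = 0
Parity bit = 0 (so all 12 bits XOR to 0).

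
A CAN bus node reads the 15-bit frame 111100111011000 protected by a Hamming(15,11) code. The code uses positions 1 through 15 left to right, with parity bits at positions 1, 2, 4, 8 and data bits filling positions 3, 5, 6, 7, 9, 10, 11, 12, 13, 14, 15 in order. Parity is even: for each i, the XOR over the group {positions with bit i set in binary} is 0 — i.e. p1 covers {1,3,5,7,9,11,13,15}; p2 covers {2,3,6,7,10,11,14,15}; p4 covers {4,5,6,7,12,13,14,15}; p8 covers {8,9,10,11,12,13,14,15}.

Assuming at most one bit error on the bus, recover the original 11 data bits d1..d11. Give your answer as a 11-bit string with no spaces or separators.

s1 (pos 1,3,5,7,9,11,13,15): 1⊕1⊕0⊕1⊕1⊕1⊕0⊕0 = 1
s2 (pos 2,3,6,7,10,11,14,15): 1⊕1⊕0⊕1⊕0⊕1⊕0⊕0 = 0
s4 (pos 4,5,6,7,12,13,14,15): 1⊕0⊕0⊕1⊕1⊕0⊕0⊕0 = 1
s8 (pos 8,9,10,11,12,13,14,15): 1⊕1⊕0⊕1⊕1⊕0⊕0⊕0 = 0
Syndrome s8…s1 = 0101 → error at position 5.
Flip position 5: 111100111011000 → 111110111011000
Read data bits from positions 3,5,6,7,9,10,11,12,13,14,15: 11011011000

11011011000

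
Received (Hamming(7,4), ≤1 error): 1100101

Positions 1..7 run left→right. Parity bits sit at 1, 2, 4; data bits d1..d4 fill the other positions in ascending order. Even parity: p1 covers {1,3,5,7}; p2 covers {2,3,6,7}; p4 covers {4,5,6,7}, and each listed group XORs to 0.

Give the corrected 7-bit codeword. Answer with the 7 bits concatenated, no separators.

0100101

s1 (pos 1,3,5,7): 1⊕0⊕1⊕1 = 1
s2 (pos 2,3,6,7): 1⊕0⊕0⊕1 = 0
s4 (pos 4,5,6,7): 0⊕1⊕0⊕1 = 0
Syndrome s4…s1 = 001 → error at position 1.
Flip position 1: 1100101 → 0100101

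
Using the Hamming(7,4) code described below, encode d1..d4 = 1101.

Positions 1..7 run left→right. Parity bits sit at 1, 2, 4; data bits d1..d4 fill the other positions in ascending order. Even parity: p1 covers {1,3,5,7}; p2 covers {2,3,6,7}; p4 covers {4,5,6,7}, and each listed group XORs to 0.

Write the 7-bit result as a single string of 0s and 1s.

1010101

Place data at non-parity positions: p1 p2 1 p4 1 0 1
p1 (pos 1,3,5,7): XOR of data positions = 1⊕1⊕1 = 1
p2 (pos 2,3,6,7): XOR of data positions = 1⊕0⊕1 = 0
p4 (pos 4,5,6,7): XOR of data positions = 1⊕0⊕1 = 0
Codeword: 1010101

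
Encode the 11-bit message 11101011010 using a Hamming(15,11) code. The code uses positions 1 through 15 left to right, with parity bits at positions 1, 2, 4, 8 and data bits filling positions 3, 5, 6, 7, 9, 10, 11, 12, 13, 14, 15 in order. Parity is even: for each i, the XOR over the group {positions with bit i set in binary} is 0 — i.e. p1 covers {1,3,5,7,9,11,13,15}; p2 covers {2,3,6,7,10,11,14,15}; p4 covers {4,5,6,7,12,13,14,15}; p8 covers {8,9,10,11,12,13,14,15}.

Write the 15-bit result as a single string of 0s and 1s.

001011001011010

Place data at non-parity positions: p1 p2 1 p4 1 1 0 p8 1 0 1 1 0 1 0
p1 (pos 1,3,5,7,9,11,13,15): XOR of data positions = 1⊕1⊕0⊕1⊕1⊕0⊕0 = 0
p2 (pos 2,3,6,7,10,11,14,15): XOR of data positions = 1⊕1⊕0⊕0⊕1⊕1⊕0 = 0
p4 (pos 4,5,6,7,12,13,14,15): XOR of data positions = 1⊕1⊕0⊕1⊕0⊕1⊕0 = 0
p8 (pos 8,9,10,11,12,13,14,15): XOR of data positions = 1⊕0⊕1⊕1⊕0⊕1⊕0 = 0
Codeword: 001011001011010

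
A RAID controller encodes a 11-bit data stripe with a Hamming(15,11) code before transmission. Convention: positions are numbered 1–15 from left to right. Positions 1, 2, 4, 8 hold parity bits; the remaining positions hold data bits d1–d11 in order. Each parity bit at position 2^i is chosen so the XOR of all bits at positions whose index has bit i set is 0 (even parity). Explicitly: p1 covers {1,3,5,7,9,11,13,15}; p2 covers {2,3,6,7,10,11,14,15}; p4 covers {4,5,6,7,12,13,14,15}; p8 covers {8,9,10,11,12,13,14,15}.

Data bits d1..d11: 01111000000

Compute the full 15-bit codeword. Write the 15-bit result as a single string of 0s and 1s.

100111111000000

Place data at non-parity positions: p1 p2 0 p4 1 1 1 p8 1 0 0 0 0 0 0
p1 (pos 1,3,5,7,9,11,13,15): XOR of data positions = 0⊕1⊕1⊕1⊕0⊕0⊕0 = 1
p2 (pos 2,3,6,7,10,11,14,15): XOR of data positions = 0⊕1⊕1⊕0⊕0⊕0⊕0 = 0
p4 (pos 4,5,6,7,12,13,14,15): XOR of data positions = 1⊕1⊕1⊕0⊕0⊕0⊕0 = 1
p8 (pos 8,9,10,11,12,13,14,15): XOR of data positions = 1⊕0⊕0⊕0⊕0⊕0⊕0 = 1
Codeword: 100111111000000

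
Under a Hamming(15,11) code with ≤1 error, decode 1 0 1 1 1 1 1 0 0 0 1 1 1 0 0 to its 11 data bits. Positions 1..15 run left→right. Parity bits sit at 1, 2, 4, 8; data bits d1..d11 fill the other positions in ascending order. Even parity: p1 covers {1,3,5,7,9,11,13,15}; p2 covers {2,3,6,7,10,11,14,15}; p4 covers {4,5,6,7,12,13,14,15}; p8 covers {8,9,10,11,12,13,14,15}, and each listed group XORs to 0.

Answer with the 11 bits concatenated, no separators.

s1 (pos 1,3,5,7,9,11,13,15): 1⊕1⊕1⊕1⊕0⊕1⊕1⊕0 = 0
s2 (pos 2,3,6,7,10,11,14,15): 0⊕1⊕1⊕1⊕0⊕1⊕0⊕0 = 0
s4 (pos 4,5,6,7,12,13,14,15): 1⊕1⊕1⊕1⊕1⊕1⊕0⊕0 = 0
s8 (pos 8,9,10,11,12,13,14,15): 0⊕0⊕0⊕1⊕1⊕1⊕0⊕0 = 1
Syndrome s8…s1 = 1000 → error at position 8.
Flip position 8: 101111100011100 → 101111110011100
Read data bits from positions 3,5,6,7,9,10,11,12,13,14,15: 11110011100

11110011100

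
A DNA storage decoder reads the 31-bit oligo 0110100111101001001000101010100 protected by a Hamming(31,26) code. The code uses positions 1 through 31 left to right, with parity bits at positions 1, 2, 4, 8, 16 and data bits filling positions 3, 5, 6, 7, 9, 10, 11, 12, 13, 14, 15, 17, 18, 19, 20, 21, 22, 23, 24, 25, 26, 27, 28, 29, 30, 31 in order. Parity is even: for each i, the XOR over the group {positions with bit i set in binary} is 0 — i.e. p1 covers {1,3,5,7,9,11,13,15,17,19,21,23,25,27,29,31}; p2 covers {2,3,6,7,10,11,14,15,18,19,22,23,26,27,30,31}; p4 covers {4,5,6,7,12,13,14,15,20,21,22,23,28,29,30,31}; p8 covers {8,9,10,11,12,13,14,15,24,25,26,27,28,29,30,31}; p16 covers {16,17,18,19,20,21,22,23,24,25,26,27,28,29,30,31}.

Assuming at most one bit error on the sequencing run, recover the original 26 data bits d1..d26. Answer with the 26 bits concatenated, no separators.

s1 (pos 1,3,5,7,9,11,13,15,17,19,21,23,25,27,29,31): 0⊕1⊕1⊕0⊕1⊕1⊕1⊕0⊕0⊕1⊕0⊕1⊕1⊕1⊕1⊕0 = 0
s2 (pos 2,3,6,7,10,11,14,15,18,19,22,23,26,27,30,31): 1⊕1⊕0⊕0⊕1⊕1⊕0⊕0⊕0⊕1⊕0⊕1⊕0⊕1⊕0⊕0 = 1
s4 (pos 4,5,6,7,12,13,14,15,20,21,22,23,28,29,30,31): 0⊕1⊕0⊕0⊕0⊕1⊕0⊕0⊕0⊕0⊕0⊕1⊕0⊕1⊕0⊕0 = 0
s8 (pos 8,9,10,11,12,13,14,15,24,25,26,27,28,29,30,31): 1⊕1⊕1⊕1⊕0⊕1⊕0⊕0⊕0⊕1⊕0⊕1⊕0⊕1⊕0⊕0 = 0
s16 (pos 16,17,18,19,20,21,22,23,24,25,26,27,28,29,30,31): 1⊕0⊕0⊕1⊕0⊕0⊕0⊕1⊕0⊕1⊕0⊕1⊕0⊕1⊕0⊕0 = 0
Syndrome s16…s1 = 00010 → error at position 2.
Flip position 2: 0110100111101001001000101010100 → 0010100111101001001000101010100
Read data bits from positions 3,5,6,7,9,10,11,12,13,14,15,17,18,19,20,21,22,23,24,25,26,27,28,29,30,31: 11001110100001000101010100

11001110100001000101010100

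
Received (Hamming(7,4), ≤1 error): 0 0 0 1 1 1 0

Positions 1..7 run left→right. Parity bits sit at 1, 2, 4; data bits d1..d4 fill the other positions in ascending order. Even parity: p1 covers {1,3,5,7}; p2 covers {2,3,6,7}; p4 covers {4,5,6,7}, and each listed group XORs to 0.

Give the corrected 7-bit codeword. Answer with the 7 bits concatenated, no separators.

s1 (pos 1,3,5,7): 0⊕0⊕1⊕0 = 1
s2 (pos 2,3,6,7): 0⊕0⊕1⊕0 = 1
s4 (pos 4,5,6,7): 1⊕1⊕1⊕0 = 1
Syndrome s4…s1 = 111 → error at position 7.
Flip position 7: 0001110 → 0001111

0001111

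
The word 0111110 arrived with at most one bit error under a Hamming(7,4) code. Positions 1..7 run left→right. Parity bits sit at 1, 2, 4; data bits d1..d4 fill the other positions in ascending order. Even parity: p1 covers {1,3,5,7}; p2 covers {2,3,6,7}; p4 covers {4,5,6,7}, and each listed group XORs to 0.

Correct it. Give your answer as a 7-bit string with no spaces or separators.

0111100

s1 (pos 1,3,5,7): 0⊕1⊕1⊕0 = 0
s2 (pos 2,3,6,7): 1⊕1⊕1⊕0 = 1
s4 (pos 4,5,6,7): 1⊕1⊕1⊕0 = 1
Syndrome s4…s1 = 110 → error at position 6.
Flip position 6: 0111110 → 0111100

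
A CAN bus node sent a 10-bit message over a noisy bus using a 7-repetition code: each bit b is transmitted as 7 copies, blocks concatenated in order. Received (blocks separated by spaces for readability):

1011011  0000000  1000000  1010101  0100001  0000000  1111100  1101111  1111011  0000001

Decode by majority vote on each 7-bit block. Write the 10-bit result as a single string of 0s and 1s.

Block 1 (1011011): 5 ones → 1
Block 2 (0000000): 0 ones → 0
Block 3 (1000000): 1 one → 0
Block 4 (1010101): 4 ones → 1
Block 5 (0100001): 2 ones → 0
Block 6 (0000000): 0 ones → 0
Block 7 (1111100): 5 ones → 1
Block 8 (1101111): 6 ones → 1
Block 9 (1111011): 6 ones → 1
Block 10 (0000001): 1 one → 0

1001001110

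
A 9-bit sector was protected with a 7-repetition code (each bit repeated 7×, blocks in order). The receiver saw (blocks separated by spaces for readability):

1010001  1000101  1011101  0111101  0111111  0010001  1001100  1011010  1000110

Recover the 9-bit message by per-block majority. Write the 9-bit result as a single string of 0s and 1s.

001110010

Block 1 (1010001): 3 ones → 0
Block 2 (1000101): 3 ones → 0
Block 3 (1011101): 5 ones → 1
Block 4 (0111101): 5 ones → 1
Block 5 (0111111): 6 ones → 1
Block 6 (0010001): 2 ones → 0
Block 7 (1001100): 3 ones → 0
Block 8 (1011010): 4 ones → 1
Block 9 (1000110): 3 ones → 0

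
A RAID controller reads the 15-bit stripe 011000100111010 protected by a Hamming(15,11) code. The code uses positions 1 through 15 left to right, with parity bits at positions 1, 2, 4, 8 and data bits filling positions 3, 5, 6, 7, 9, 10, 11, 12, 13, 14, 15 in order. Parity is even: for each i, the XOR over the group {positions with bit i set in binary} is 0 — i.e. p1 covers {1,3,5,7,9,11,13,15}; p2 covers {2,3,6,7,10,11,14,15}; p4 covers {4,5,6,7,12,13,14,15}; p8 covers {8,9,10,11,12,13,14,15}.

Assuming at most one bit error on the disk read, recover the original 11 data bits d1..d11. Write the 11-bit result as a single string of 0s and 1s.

11010111010

s1 (pos 1,3,5,7,9,11,13,15): 0⊕1⊕0⊕1⊕0⊕1⊕0⊕0 = 1
s2 (pos 2,3,6,7,10,11,14,15): 1⊕1⊕0⊕1⊕1⊕1⊕1⊕0 = 0
s4 (pos 4,5,6,7,12,13,14,15): 0⊕0⊕0⊕1⊕1⊕0⊕1⊕0 = 1
s8 (pos 8,9,10,11,12,13,14,15): 0⊕0⊕1⊕1⊕1⊕0⊕1⊕0 = 0
Syndrome s8…s1 = 0101 → error at position 5.
Flip position 5: 011000100111010 → 011010100111010
Read data bits from positions 3,5,6,7,9,10,11,12,13,14,15: 11010111010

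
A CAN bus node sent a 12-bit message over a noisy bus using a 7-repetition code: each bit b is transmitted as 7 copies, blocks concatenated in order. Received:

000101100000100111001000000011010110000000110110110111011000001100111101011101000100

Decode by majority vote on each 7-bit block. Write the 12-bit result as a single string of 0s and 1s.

Block 1 (0001011): 3 ones → 0
Block 2 (0000010): 1 one → 0
Block 3 (0111001): 4 ones → 1
Block 4 (0000000): 0 ones → 0
Block 5 (1101011): 5 ones → 1
Block 6 (0000000): 0 ones → 0
Block 7 (1101101): 5 ones → 1
Block 8 (1011101): 5 ones → 1
Block 9 (1000001): 2 ones → 0
Block 10 (1001111): 5 ones → 1
Block 11 (0101110): 4 ones → 1
Block 12 (1000100): 2 ones → 0

001010110110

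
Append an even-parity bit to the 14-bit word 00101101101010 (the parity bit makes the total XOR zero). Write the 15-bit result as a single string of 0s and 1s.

001011011010101

XOR of the 14 data bits: 0⊕0⊕1⊕0⊕1⊕1⊕0⊕1⊕1⊕0⊕1⊕0⊕1⊕0 = 1
Parity bit = 1 (so all 15 bits XOR to 0).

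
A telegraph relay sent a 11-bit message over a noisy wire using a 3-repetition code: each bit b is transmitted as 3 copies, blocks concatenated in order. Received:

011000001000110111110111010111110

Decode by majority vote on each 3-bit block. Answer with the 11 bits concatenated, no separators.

Block 1 (011): 2 ones → 1
Block 2 (000): 0 ones → 0
Block 3 (001): 1 one → 0
Block 4 (000): 0 ones → 0
Block 5 (110): 2 ones → 1
Block 6 (111): 3 ones → 1
Block 7 (110): 2 ones → 1
Block 8 (111): 3 ones → 1
Block 9 (010): 1 one → 0
Block 10 (111): 3 ones → 1
Block 11 (110): 2 ones → 1

10001111011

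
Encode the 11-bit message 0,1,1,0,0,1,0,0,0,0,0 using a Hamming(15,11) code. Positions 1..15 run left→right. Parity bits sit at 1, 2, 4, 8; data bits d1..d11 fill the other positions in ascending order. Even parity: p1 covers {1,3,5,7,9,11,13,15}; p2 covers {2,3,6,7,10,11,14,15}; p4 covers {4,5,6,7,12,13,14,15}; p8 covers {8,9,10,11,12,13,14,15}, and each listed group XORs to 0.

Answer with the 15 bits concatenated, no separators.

100011010100000

Place data at non-parity positions: p1 p2 0 p4 1 1 0 p8 0 1 0 0 0 0 0
p1 (pos 1,3,5,7,9,11,13,15): XOR of data positions = 0⊕1⊕0⊕0⊕0⊕0⊕0 = 1
p2 (pos 2,3,6,7,10,11,14,15): XOR of data positions = 0⊕1⊕0⊕1⊕0⊕0⊕0 = 0
p4 (pos 4,5,6,7,12,13,14,15): XOR of data positions = 1⊕1⊕0⊕0⊕0⊕0⊕0 = 0
p8 (pos 8,9,10,11,12,13,14,15): XOR of data positions = 0⊕1⊕0⊕0⊕0⊕0⊕0 = 1
Codeword: 100011010100000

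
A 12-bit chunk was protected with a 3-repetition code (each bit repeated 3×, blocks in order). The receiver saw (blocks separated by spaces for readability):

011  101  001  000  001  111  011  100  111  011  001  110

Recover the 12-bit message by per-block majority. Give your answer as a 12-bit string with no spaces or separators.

110001101101

Block 1 (011): 2 ones → 1
Block 2 (101): 2 ones → 1
Block 3 (001): 1 one → 0
Block 4 (000): 0 ones → 0
Block 5 (001): 1 one → 0
Block 6 (111): 3 ones → 1
Block 7 (011): 2 ones → 1
Block 8 (100): 1 one → 0
Block 9 (111): 3 ones → 1
Block 10 (011): 2 ones → 1
Block 11 (001): 1 one → 0
Block 12 (110): 2 ones → 1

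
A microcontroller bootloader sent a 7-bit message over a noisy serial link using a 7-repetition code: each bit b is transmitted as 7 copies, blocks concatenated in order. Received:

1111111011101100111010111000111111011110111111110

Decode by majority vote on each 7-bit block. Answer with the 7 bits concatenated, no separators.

1110111

Block 1 (1111111): 7 ones → 1
Block 2 (0111011): 5 ones → 1
Block 3 (0011101): 4 ones → 1
Block 4 (0111000): 3 ones → 0
Block 5 (1111110): 6 ones → 1
Block 6 (1111011): 6 ones → 1
Block 7 (1111110): 6 ones → 1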